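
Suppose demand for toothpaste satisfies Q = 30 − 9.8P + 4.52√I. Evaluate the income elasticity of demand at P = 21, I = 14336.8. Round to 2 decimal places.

At P = 21, I = 14336.8: Q = 365.408.
Holding P constant, ∂Q/∂I = 4.52/(2√I) = 0.0188748.
η_I = (∂Q/∂I)·(I/Q) = 0.0188748 × (14336.8/365.408) = 0.74.

0.74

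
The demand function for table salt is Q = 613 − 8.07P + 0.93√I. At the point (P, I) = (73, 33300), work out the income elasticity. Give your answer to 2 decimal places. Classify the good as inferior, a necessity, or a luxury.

0.44 (necessity)

At P = 73, I = 33300: Q = 193.599.
Holding P constant, ∂Q/∂I = 0.93/(2√I) = 0.00254818.
η_I = (∂Q/∂I)·(I/Q) = 0.00254818 × (33300/193.599) = 0.44.
Since 0 < η < 1, this is a necessity.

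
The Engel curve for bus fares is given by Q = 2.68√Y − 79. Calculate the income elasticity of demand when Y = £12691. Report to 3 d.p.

0.677

At Y = 12691: Q = 222.914.
dQ/dY = 2.68/(2√Y) = 0.0118948 at this income.
η = (dQ/dY)·(Y/Q) = 0.0118948 × (12691/222.914) = 0.677.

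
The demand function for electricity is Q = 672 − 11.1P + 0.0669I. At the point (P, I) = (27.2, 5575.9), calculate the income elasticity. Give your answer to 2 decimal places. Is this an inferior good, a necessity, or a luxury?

At P = 27.2, I = 5575.9: Q = 743.108.
Holding P constant, ∂Q/∂I = 0.0669.
η_I = (∂Q/∂I)·(I/Q) = 0.0669 × (5575.9/743.108) = 0.50.
Since 0 < η < 1, this is a necessity.

0.50 (necessity)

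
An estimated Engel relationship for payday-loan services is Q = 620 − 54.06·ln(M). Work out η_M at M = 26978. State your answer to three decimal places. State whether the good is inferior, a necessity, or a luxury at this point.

At M = 26978: Q = 68.438.
dQ/dM = -54.06/M = -0.00200385 at this income.
η = (dQ/dM)·(M/Q) = -0.00200385 × (26978/68.438) = -0.790.
Since η < 0, the good is an inferior good.

-0.790 (inferior good)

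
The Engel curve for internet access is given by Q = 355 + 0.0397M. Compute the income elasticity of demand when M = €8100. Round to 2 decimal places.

At M = 8100: Q = 676.570.
dQ/dM = 0.0397.
η = (dQ/dM)·(M/Q) = 0.0397 × (8100/676.570) = 0.48.

0.48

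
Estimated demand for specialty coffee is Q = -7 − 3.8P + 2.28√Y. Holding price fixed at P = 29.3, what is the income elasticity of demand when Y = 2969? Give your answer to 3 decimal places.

10.539

At P = 29.3, Y = 2969: Q = 5.894.
Holding P constant, ∂Q/∂Y = 2.28/(2√Y) = 0.0209218.
η_Y = (∂Q/∂Y)·(Y/Q) = 0.0209218 × (2969/5.894) = 10.539.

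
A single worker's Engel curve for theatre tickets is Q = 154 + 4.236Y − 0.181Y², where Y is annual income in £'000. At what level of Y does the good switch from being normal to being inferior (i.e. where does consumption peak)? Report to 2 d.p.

dQ/dY = 4.236 − 0.362Y.
The good is inferior where dQ/dY < 0. Setting dQ/dY = 0 gives Y = 4.236 / 0.362 = 11.70.

11.70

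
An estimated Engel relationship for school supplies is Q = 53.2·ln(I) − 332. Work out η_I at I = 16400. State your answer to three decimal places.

At I = 16400: Q = 184.308.
dQ/dI = 53.2/I = 0.0032439 at this income.
η = (dQ/dI)·(I/Q) = 0.0032439 × (16400/184.308) = 0.289.

0.289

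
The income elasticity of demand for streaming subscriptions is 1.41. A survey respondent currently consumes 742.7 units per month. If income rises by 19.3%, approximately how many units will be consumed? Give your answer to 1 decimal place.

944.8

%ΔQ ≈ η × %ΔI = 1.41 × 19.3% = 27.213%.
New Q ≈ 742.7 × (1 + 0.27213) = 944.8.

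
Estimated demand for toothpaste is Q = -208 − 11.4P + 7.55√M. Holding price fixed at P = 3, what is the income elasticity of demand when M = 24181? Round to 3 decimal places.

0.630

At P = 3, M = 24181: Q = 931.843.
Holding P constant, ∂Q/∂M = 7.55/(2√M) = 0.0242762.
η_M = (∂Q/∂M)·(M/Q) = 0.0242762 × (24181/931.843) = 0.630.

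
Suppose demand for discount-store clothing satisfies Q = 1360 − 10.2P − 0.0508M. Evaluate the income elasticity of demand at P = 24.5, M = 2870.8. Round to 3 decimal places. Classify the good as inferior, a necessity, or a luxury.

At P = 24.5, M = 2870.8: Q = 964.263.
Holding P constant, ∂Q/∂M = −0.0508.
η_M = (∂Q/∂M)·(M/Q) = -0.0508 × (2870.8/964.263) = -0.151.
Since η < 0, this is an inferior good.

-0.151 (inferior good)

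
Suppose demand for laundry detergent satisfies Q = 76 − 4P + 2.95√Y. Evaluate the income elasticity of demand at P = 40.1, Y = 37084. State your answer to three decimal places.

At P = 40.1, Y = 37084: Q = 483.688.
Holding P constant, ∂Q/∂Y = 2.95/(2√Y) = 0.00765947.
η_Y = (∂Q/∂Y)·(Y/Q) = 0.00765947 × (37084/483.688) = 0.587.

0.587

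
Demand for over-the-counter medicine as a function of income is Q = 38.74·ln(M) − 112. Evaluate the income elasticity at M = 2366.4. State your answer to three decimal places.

At M = 2366.4: Q = 188.976.
dQ/dM = 38.74/M = 0.0163709 at this income.
η = (dQ/dM)·(M/Q) = 0.0163709 × (2366.4/188.976) = 0.205.

0.205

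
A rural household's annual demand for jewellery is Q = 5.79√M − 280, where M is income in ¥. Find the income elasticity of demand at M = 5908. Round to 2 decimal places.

At M = 5908: Q = 165.040.
dQ/dM = 5.79/(2√M) = 0.0376642 at this income.
η = (dQ/dM)·(M/Q) = 0.0376642 × (5908/165.040) = 1.35.

1.35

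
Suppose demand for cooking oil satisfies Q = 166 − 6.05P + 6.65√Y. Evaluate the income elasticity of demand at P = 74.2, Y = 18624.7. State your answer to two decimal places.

0.73

At P = 74.2, Y = 18624.7: Q = 624.631.
Holding P constant, ∂Q/∂Y = 6.65/(2√Y) = 0.0243639.
η_Y = (∂Q/∂Y)·(Y/Q) = 0.0243639 × (18624.7/624.631) = 0.73.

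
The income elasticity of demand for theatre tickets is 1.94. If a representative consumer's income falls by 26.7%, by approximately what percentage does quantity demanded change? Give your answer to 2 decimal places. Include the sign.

%ΔQ ≈ η × %ΔI = 1.94 × (-26.7%) = -51.80%.

-51.80%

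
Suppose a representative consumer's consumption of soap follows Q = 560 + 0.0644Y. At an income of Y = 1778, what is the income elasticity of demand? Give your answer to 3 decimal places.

0.170

At Y = 1778: Q = 674.503.
dQ/dY = 0.0644.
η = (dQ/dY)·(Y/Q) = 0.0644 × (1778/674.503) = 0.170.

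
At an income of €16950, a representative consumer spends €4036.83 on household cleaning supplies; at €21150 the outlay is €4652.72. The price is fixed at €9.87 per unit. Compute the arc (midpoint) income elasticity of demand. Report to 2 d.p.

0.64

With a constant price, Q₁ = 4036.83/9.87 = 409.000 and Q₂ = 4652.72/9.87 = 471.400 (equivalently, work directly with expenditure since P cancels).
Midpoint %ΔQ = (4652.72 − 4036.83)/4344.77 = 0.14175; midpoint %ΔI = (21150 − 16950)/19050 = 0.22047.
η = 0.14175 / 0.22047 = 0.64.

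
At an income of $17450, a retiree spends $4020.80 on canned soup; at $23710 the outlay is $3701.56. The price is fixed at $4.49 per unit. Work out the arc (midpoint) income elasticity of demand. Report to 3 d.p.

-0.272

With a constant price, Q₁ = 4020.80/4.49 = 895.501 and Q₂ = 3701.56/4.49 = 824.401 (equivalently, work directly with expenditure since P cancels).
Midpoint %ΔQ = (3701.56 − 4020.80)/3861.18 = -0.08268; midpoint %ΔI = (23710 − 17450)/20580 = 0.30418.
η = -0.08268 / 0.30418 = -0.272.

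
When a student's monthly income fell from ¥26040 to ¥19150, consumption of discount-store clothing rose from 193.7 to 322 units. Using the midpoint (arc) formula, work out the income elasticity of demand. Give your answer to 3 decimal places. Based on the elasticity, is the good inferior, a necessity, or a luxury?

-1.632 (inferior good)

ΔQ = 322 − 193.7 = 128.3; midpoint Q̄ = (193.7 + 322)/2 = 257.85.
ΔI = 19150 − 26040 = -6890; midpoint Ī = (26040 + 19150)/2 = 22595.
η = (ΔQ/Q̄) ÷ (ΔI/Ī) = (128.3/257.85) ÷ (-6890/22595) = -1.632.
η < 0 ⇒ inferior good.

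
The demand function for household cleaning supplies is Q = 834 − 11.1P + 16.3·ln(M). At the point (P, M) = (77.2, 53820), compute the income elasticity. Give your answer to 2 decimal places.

At P = 77.2, M = 53820: Q = 154.642.
Holding P constant, ∂Q/∂M = 16.3/M = 0.000302861.
η_M = (∂Q/∂M)·(M/Q) = 0.000302861 × (53820/154.642) = 0.11.

0.11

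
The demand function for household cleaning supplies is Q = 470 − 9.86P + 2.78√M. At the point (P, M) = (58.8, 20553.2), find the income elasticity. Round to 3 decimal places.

At P = 58.8, M = 20553.2: Q = 288.784.
Holding P constant, ∂Q/∂M = 2.78/(2√M) = 0.00969561.
η_M = (∂Q/∂M)·(M/Q) = 0.00969561 × (20553.2/288.784) = 0.690.

0.690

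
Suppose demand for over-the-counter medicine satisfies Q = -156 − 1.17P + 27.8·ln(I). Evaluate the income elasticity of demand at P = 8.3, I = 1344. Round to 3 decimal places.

0.805

At P = 8.3, I = 1344: Q = 34.544.
Holding P constant, ∂Q/∂I = 27.8/I = 0.0206845.
η_I = (∂Q/∂I)·(I/Q) = 0.0206845 × (1344/34.544) = 0.805.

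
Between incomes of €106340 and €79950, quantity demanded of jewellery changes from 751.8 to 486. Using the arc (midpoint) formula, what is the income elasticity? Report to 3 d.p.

ΔQ = 486 − 751.8 = -265.8; midpoint Q̄ = (751.8 + 486)/2 = 618.9.
ΔI = 79950 − 106340 = -26390; midpoint Ī = (106340 + 79950)/2 = 93145.
η = (ΔQ/Q̄) ÷ (ΔI/Ī) = (-265.8/618.9) ÷ (-26390/93145) = 1.516.

1.516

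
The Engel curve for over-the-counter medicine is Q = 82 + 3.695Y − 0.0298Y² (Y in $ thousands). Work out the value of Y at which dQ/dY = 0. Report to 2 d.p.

62.00

dQ/dY = 3.695 − 0.0596Y.
The good is inferior where dQ/dY < 0. Setting dQ/dY = 0 gives Y = 3.695 / 0.0596 = 62.00.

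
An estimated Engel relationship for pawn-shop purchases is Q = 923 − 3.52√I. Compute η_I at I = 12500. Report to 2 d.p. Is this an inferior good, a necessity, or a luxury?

-0.37 (inferior good)

At I = 12500: Q = 529.452.
dQ/dI = -3.52/(2√I) = -0.0157419 at this income.
η = (dQ/dI)·(I/Q) = -0.0157419 × (12500/529.452) = -0.37.
Since η < 0, the good is an inferior good.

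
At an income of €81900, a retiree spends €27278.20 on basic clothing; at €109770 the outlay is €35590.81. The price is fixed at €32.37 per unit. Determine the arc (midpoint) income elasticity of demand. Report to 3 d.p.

0.909

With a constant price, Q₁ = 27278.20/32.37 = 842.700 and Q₂ = 35590.81/32.37 = 1099.500 (equivalently, work directly with expenditure since P cancels).
Midpoint %ΔQ = (35590.81 − 27278.20)/31434.50 = 0.26444; midpoint %ΔI = (109770 − 81900)/95835 = 0.29081.
η = 0.26444 / 0.29081 = 0.909.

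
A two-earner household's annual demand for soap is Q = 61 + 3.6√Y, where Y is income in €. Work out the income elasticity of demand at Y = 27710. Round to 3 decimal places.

0.454

At Y = 27710: Q = 660.268.
dQ/dY = 3.6/(2√Y) = 0.0108132 at this income.
η = (dQ/dY)·(Y/Q) = 0.0108132 × (27710/660.268) = 0.454.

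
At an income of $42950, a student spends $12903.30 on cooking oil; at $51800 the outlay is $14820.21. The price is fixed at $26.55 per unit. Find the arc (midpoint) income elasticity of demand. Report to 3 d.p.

0.740

With a constant price, Q₁ = 12903.30/26.55 = 486.000 and Q₂ = 14820.21/26.55 = 558.200 (equivalently, work directly with expenditure since P cancels).
Midpoint %ΔQ = (14820.21 − 12903.30)/13861.76 = 0.13829; midpoint %ΔI = (51800 − 42950)/47375 = 0.18681.
η = 0.13829 / 0.18681 = 0.740.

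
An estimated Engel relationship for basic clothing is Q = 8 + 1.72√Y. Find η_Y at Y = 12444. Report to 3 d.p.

0.480

At Y = 12444: Q = 199.871.
dQ/dY = 1.72/(2√Y) = 0.00770936 at this income.
η = (dQ/dY)·(Y/Q) = 0.00770936 × (12444/199.871) = 0.480.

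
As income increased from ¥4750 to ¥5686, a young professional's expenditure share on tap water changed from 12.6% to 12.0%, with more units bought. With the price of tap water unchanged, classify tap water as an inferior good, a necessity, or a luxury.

Quantity rises but the budget share falls as income rises, so 0 < η < 1.

necessity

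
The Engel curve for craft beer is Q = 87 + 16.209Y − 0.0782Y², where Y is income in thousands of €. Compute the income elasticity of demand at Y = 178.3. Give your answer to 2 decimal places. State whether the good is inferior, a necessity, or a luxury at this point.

At Y = 178.3: Q = 491.0171.
dQ/dY = 16.209 − 0.1564Y = -11.67712.
η = (dQ/dY)·(Y/Q) = -11.67712 × (178.3/491.0171) = -4.24.
η < 0 ⇒ inferior good.

-4.24 (inferior good)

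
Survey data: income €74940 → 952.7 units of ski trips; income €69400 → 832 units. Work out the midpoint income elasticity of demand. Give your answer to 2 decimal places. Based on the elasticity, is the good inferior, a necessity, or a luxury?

1.76 (luxury)

ΔQ = 832 − 952.7 = -120.7; midpoint Q̄ = (952.7 + 832)/2 = 892.35.
ΔI = 69400 − 74940 = -5540; midpoint Ī = (74940 + 69400)/2 = 72170.
η = (ΔQ/Q̄) ÷ (ΔI/Ī) = (-120.7/892.35) ÷ (-5540/72170) = 1.76.
η > 1 ⇒ luxury.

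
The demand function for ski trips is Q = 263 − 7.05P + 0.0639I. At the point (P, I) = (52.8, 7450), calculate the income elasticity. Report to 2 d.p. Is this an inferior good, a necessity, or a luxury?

At P = 52.8, I = 7450: Q = 366.815.
Holding P constant, ∂Q/∂I = 0.0639.
η_I = (∂Q/∂I)·(I/Q) = 0.0639 × (7450/366.815) = 1.30.
Since η > 1, this is a luxury.

1.30 (luxury)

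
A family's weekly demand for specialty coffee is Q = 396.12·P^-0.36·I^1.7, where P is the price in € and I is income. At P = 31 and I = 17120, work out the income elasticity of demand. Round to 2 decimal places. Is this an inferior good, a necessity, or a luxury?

For a multiplicative demand Q = A·P^α·I^β, the income elasticity is β everywhere.
Here β = 1.7, so η = 1.70.
Since η > 1, this is a luxury.

1.70 (luxury)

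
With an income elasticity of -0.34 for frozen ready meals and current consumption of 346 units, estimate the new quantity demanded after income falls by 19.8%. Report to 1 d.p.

%ΔQ ≈ η × %ΔI = -0.34 × (-19.8%) = 6.732%.
New Q ≈ 346 × (1 + 0.06732) = 369.3.

369.3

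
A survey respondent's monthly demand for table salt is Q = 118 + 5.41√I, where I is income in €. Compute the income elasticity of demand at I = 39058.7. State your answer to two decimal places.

0.45

At I = 39058.7: Q = 1187.193.
dQ/dI = 5.41/(2√I) = 0.013687 at this income.
η = (dQ/dI)·(I/Q) = 0.013687 × (39058.7/1187.193) = 0.45.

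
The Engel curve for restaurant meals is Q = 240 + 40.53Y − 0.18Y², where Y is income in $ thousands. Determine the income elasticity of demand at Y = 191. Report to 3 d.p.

-3.811

At Y = 191: Q = 1414.6500.
dQ/dY = 40.53 − 0.36Y = -28.23000.
η = (dQ/dY)·(Y/Q) = -28.23000 × (191/1414.6500) = -3.811.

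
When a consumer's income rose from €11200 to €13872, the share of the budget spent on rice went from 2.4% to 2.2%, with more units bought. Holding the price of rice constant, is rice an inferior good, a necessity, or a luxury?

Quantity rises but the budget share falls as income rises, so 0 < η < 1.

necessity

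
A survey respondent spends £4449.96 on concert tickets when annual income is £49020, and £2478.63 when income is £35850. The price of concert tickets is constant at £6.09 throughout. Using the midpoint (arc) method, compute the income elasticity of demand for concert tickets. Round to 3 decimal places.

With a constant price, Q₁ = 4449.96/6.09 = 730.700 and Q₂ = 2478.63/6.09 = 407.000 (equivalently, work directly with expenditure since P cancels).
Midpoint %ΔQ = (2478.63 − 4449.96)/3464.30 = -0.56904; midpoint %ΔI = (35850 − 49020)/42435 = -0.31036.
η = -0.56904 / -0.31036 = 1.834.

1.834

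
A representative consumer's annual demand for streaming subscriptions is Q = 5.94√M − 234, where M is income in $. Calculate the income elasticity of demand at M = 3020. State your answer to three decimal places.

1.766

At M = 3020: Q = 92.430.
dQ/dM = 5.94/(2√M) = 0.0540447 at this income.
η = (dQ/dM)·(M/Q) = 0.0540447 × (3020/92.430) = 1.766.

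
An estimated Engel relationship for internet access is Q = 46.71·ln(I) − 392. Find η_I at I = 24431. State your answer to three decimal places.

At I = 24431: Q = 79.940.
dQ/dI = 46.71/I = 0.00191192 at this income.
η = (dQ/dI)·(I/Q) = 0.00191192 × (24431/79.940) = 0.584.

0.584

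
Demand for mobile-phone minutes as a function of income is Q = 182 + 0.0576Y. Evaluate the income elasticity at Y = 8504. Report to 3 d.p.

0.729

At Y = 8504: Q = 671.830.
dQ/dY = 0.0576.
η = (dQ/dY)·(Y/Q) = 0.0576 × (8504/671.830) = 0.729.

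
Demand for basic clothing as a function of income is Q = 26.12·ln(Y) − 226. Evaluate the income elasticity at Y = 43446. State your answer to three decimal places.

At Y = 43446: Q = 52.943.
dQ/dY = 26.12/Y = 0.000601206 at this income.
η = (dQ/dY)·(Y/Q) = 0.000601206 × (43446/52.943) = 0.493.

0.493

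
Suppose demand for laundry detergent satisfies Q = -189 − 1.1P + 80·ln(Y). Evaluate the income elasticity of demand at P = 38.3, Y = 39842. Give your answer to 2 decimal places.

At P = 38.3, Y = 39842: Q = 616.284.
Holding P constant, ∂Q/∂Y = 80/Y = 0.00200793.
η_Y = (∂Q/∂Y)·(Y/Q) = 0.00200793 × (39842/616.284) = 0.13.

0.13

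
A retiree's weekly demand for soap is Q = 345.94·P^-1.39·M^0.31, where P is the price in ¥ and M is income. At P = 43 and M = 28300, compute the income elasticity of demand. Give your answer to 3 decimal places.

0.310

For a multiplicative demand Q = A·P^α·M^β, the income elasticity is β everywhere.
Here β = 0.31, so η = 0.310.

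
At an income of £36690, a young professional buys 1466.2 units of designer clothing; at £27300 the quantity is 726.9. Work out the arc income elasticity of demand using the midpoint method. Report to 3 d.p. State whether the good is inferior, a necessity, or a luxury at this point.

ΔQ = 726.9 − 1466.2 = -739.3; midpoint Q̄ = (1466.2 + 726.9)/2 = 1096.55.
ΔI = 27300 − 36690 = -9390; midpoint Ī = (36690 + 27300)/2 = 31995.
η = (ΔQ/Q̄) ÷ (ΔI/Ī) = (-739.3/1096.55) ÷ (-9390/31995) = 2.297.
η > 1 ⇒ luxury.

2.297 (luxury)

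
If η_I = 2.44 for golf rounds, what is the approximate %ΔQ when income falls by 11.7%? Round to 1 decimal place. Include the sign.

-28.5%

%ΔQ ≈ η × %ΔI = 2.44 × (-11.7%) = -28.5%.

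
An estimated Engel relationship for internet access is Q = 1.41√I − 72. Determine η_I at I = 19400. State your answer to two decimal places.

At I = 19400: Q = 124.390.
dQ/dI = 1.41/(2√I) = 0.00506161 at this income.
η = (dQ/dI)·(I/Q) = 0.00506161 × (19400/124.390) = 0.79.

0.79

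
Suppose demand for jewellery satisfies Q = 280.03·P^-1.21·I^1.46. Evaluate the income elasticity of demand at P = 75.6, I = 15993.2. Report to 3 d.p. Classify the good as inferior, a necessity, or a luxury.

1.460 (luxury)

For a multiplicative demand Q = A·P^α·I^β, the income elasticity is β everywhere.
Here β = 1.46, so η = 1.460.
Since η > 1, this is a luxury.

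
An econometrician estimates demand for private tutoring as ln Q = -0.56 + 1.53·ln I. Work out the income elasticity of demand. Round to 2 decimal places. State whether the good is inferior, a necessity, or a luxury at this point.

1.53 (luxury)

In a log-linear demand, the coefficient on ln I is the income elasticity.
So η = 1.53.
η > 1 ⇒ luxury.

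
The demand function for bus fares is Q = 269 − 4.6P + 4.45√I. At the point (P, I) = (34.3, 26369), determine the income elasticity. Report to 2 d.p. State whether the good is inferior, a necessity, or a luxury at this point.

At P = 34.3, I = 26369: Q = 833.835.
Holding P constant, ∂Q/∂I = 4.45/(2√I) = 0.013702.
η_I = (∂Q/∂I)·(I/Q) = 0.013702 × (26369/833.835) = 0.43.
Since 0 < η < 1, this is a necessity.

0.43 (necessity)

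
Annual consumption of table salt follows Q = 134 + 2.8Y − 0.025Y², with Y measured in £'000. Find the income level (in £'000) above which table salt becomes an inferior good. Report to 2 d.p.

56.00

dQ/dY = 2.8 − 0.05Y.
The good is inferior where dQ/dY < 0. Setting dQ/dY = 0 gives Y = 2.8 / 0.05 = 56.00.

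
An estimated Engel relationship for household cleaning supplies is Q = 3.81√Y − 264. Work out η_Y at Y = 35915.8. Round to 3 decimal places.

0.788

At Y = 35915.8: Q = 458.051.
dQ/dY = 3.81/(2√Y) = 0.010052 at this income.
η = (dQ/dY)·(Y/Q) = 0.010052 × (35915.8/458.051) = 0.788.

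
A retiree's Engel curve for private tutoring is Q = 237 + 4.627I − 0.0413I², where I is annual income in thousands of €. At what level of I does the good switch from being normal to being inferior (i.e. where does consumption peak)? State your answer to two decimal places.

dQ/dI = 4.627 − 0.0826I.
The good is inferior where dQ/dI < 0. Setting dQ/dI = 0 gives I = 4.627 / 0.0826 = 56.02.

56.02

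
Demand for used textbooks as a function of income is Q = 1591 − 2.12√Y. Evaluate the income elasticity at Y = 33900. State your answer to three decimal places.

-0.163

At Y = 33900: Q = 1200.667.
dQ/dY = -2.12/(2√Y) = -0.00575713 at this income.
η = (dQ/dY)·(Y/Q) = -0.00575713 × (33900/1200.667) = -0.163.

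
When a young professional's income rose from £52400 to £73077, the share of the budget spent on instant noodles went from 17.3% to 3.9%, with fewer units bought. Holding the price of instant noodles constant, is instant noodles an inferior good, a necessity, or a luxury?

inferior good

Quantity demanded falls as income rises, so η < 0.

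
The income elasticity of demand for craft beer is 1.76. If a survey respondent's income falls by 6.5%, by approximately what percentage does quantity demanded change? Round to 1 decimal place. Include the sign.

%ΔQ ≈ η × %ΔI = 1.76 × (-6.5%) = -11.4%.

-11.4%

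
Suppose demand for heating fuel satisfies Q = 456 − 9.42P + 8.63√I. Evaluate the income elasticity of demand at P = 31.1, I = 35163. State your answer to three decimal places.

0.454

At P = 31.1, I = 35163: Q = 1781.318.
Holding P constant, ∂Q/∂I = 8.63/(2√I) = 0.0230111.
η_I = (∂Q/∂I)·(I/Q) = 0.0230111 × (35163/1781.318) = 0.454.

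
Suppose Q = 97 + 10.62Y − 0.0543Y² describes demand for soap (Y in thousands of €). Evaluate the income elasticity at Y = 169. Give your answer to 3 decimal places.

-3.834

At Y = 169: Q = 340.9177.
dQ/dY = 10.62 − 0.1086Y = -7.73340.
η = (dQ/dY)·(Y/Q) = -7.73340 × (169/340.9177) = -3.834.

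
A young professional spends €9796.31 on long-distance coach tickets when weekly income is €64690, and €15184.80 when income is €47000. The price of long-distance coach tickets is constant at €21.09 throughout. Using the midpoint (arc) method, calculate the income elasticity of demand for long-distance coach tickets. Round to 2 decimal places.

-1.36

With a constant price, Q₁ = 9796.31/21.09 = 464.500 and Q₂ = 15184.80/21.09 = 720.000 (equivalently, work directly with expenditure since P cancels).
Midpoint %ΔQ = (15184.80 − 9796.31)/12490.56 = 0.43141; midpoint %ΔI = (47000 − 64690)/55845 = -0.31677.
η = 0.43141 / -0.31677 = -1.36.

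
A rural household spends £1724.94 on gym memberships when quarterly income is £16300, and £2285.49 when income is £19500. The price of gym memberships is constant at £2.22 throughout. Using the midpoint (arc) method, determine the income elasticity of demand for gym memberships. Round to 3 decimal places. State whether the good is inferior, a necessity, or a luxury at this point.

With a constant price, Q₁ = 1724.94/2.22 = 777.000 and Q₂ = 2285.49/2.22 = 1029.500 (equivalently, work directly with expenditure since P cancels).
Midpoint %ΔQ = (2285.49 − 1724.94)/2005.22 = 0.27955; midpoint %ΔI = (19500 − 16300)/17900 = 0.17877.
η = 0.27955 / 0.17877 = 1.564.
η > 1 ⇒ luxury.

1.564 (luxury)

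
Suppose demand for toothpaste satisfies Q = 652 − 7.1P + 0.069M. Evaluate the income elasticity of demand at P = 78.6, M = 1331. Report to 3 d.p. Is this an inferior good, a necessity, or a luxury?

0.494 (necessity)

At P = 78.6, M = 1331: Q = 185.779.
Holding P constant, ∂Q/∂M = 0.069.
η_M = (∂Q/∂M)·(M/Q) = 0.069 × (1331/185.779) = 0.494.
Since 0 < η < 1, this is a necessity.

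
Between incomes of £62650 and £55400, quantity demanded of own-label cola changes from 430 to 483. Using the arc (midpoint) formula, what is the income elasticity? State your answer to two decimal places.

-0.95

ΔQ = 483 − 430 = 53; midpoint Q̄ = (430 + 483)/2 = 456.5.
ΔI = 55400 − 62650 = -7250; midpoint Ī = (62650 + 55400)/2 = 59025.
η = (ΔQ/Q̄) ÷ (ΔI/Ī) = (53/456.5) ÷ (-7250/59025) = -0.95.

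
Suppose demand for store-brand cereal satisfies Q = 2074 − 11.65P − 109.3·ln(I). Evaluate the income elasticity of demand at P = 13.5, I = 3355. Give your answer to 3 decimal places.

At P = 13.5, I = 3355: Q = 1029.405.
Holding P constant, ∂Q/∂I = -109.3/I = -0.0325782.
η_I = (∂Q/∂I)·(I/Q) = -0.0325782 × (3355/1029.405) = -0.106.

-0.106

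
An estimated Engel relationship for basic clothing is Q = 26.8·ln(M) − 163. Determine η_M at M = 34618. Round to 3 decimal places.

0.229

At M = 34618: Q = 117.117.
dQ/dM = 26.8/M = 0.000774164 at this income.
η = (dQ/dM)·(M/Q) = 0.000774164 × (34618/117.117) = 0.229.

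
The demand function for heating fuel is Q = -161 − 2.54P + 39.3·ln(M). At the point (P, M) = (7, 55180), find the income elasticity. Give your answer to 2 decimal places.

0.16

At P = 7, M = 55180: Q = 250.311.
Holding P constant, ∂Q/∂M = 39.3/M = 0.000712215.
η_M = (∂Q/∂M)·(M/Q) = 0.000712215 × (55180/250.311) = 0.16.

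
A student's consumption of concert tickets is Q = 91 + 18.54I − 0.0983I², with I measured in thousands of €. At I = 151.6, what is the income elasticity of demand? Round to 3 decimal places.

At I = 151.6: Q = 642.4784.
dQ/dI = 18.54 − 0.1966I = -11.26456.
η = (dQ/dI)·(I/Q) = -11.26456 × (151.6/642.4784) = -2.658.

-2.658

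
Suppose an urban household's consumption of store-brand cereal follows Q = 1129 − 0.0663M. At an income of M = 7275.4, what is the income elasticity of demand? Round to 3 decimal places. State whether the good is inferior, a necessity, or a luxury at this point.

At M = 7275.4: Q = 646.641.
dQ/dM = −0.0663.
η = (dQ/dM)·(M/Q) = -0.0663 × (7275.4/646.641) = -0.746.
Since η < 0, the good is an inferior good.

-0.746 (inferior good)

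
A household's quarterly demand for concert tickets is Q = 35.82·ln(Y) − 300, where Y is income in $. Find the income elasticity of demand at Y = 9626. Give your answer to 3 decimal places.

At Y = 9626: Q = 28.549.
dQ/dY = 35.82/Y = 0.00372117 at this income.
η = (dQ/dY)·(Y/Q) = 0.00372117 × (9626/28.549) = 1.255.

1.255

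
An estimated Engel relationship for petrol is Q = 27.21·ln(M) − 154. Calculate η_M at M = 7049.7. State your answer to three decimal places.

At M = 7049.7: Q = 87.101.
dQ/dM = 27.21/M = 0.00385974 at this income.
η = (dQ/dM)·(M/Q) = 0.00385974 × (7049.7/87.101) = 0.312.

0.312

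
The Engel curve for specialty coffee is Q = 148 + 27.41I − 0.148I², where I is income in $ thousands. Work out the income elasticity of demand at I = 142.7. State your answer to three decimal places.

-2.024

At I = 142.7: Q = 1045.6401.
dQ/dI = 27.41 − 0.296I = -14.82920.
η = (dQ/dI)·(I/Q) = -14.82920 × (142.7/1045.6401) = -2.024.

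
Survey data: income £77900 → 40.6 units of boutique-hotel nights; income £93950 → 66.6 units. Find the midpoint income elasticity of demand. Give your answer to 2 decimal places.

2.60

ΔQ = 66.6 − 40.6 = 26; midpoint Q̄ = (40.6 + 66.6)/2 = 53.6.
ΔI = 93950 − 77900 = 16050; midpoint Ī = (77900 + 93950)/2 = 85925.
η = (ΔQ/Q̄) ÷ (ΔI/Ī) = (26/53.6) ÷ (16050/85925) = 2.60.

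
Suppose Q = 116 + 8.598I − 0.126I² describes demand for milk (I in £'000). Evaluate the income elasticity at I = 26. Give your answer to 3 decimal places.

0.209

At I = 26: Q = 254.3720.
dQ/dI = 8.598 − 0.252I = 2.04600.
η = (dQ/dI)·(I/Q) = 2.04600 × (26/254.3720) = 0.209.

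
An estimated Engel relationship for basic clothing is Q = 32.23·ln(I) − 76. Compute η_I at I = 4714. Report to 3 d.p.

0.164

At I = 4714: Q = 196.611.
dQ/dI = 32.23/I = 0.00683708 at this income.
η = (dQ/dI)·(I/Q) = 0.00683708 × (4714/196.611) = 0.164.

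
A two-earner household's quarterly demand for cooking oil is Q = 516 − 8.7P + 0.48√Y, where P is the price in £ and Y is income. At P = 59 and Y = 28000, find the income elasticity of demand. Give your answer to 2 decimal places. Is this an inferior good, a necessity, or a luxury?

0.48 (necessity)

At P = 59, Y = 28000: Q = 83.019.
Holding P constant, ∂Q/∂Y = 0.48/(2√Y) = 0.00143427.
η_Y = (∂Q/∂Y)·(Y/Q) = 0.00143427 × (28000/83.019) = 0.48.
Since 0 < η < 1, this is a necessity.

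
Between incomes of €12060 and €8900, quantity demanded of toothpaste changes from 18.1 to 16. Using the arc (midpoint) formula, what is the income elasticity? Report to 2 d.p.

0.41

ΔQ = 16 − 18.1 = -2.1; midpoint Q̄ = (18.1 + 16)/2 = 17.05.
ΔI = 8900 − 12060 = -3160; midpoint Ī = (12060 + 8900)/2 = 10480.
η = (ΔQ/Q̄) ÷ (ΔI/Ī) = (-2.1/17.05) ÷ (-3160/10480) = 0.41.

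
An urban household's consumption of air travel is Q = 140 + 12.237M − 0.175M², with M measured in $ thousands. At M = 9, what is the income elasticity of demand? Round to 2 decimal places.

0.35

At M = 9: Q = 235.9580.
dQ/dM = 12.237 − 0.35M = 9.08700.
η = (dQ/dM)·(M/Q) = 9.08700 × (9/235.9580) = 0.35.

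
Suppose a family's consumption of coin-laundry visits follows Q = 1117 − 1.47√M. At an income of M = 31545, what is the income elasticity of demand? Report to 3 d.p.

At M = 31545: Q = 855.915.
dQ/dM = -1.47/(2√M) = -0.0041383 at this income.
η = (dQ/dM)·(M/Q) = -0.0041383 × (31545/855.915) = -0.153.

-0.153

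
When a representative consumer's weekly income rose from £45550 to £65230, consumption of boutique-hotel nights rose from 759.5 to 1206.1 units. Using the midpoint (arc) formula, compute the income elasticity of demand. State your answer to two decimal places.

1.28

ΔQ = 1206.1 − 759.5 = 446.6; midpoint Q̄ = (759.5 + 1206.1)/2 = 982.8.
ΔI = 65230 − 45550 = 19680; midpoint Ī = (45550 + 65230)/2 = 55390.
η = (ΔQ/Q̄) ÷ (ΔI/Ī) = (446.6/982.8) ÷ (19680/55390) = 1.28.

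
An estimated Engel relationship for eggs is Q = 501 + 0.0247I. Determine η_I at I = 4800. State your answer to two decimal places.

0.19

At I = 4800: Q = 619.560.
dQ/dI = 0.0247.
η = (dQ/dI)·(I/Q) = 0.0247 × (4800/619.560) = 0.19.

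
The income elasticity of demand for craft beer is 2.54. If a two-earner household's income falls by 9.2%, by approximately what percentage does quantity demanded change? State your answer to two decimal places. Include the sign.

-23.37%

%ΔQ ≈ η × %ΔI = 2.54 × (-9.2%) = -23.37%.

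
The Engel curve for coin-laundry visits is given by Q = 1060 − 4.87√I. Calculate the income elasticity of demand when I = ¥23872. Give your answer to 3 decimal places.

At I = 23872: Q = 307.557.
dQ/dI = -4.87/(2√I) = -0.0157599 at this income.
η = (dQ/dI)·(I/Q) = -0.0157599 × (23872/307.557) = -1.223.

-1.223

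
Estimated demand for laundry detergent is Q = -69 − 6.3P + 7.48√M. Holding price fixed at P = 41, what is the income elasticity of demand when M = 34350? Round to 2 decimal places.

At P = 41, M = 34350: Q = 1059.025.
Holding P constant, ∂Q/∂M = 7.48/(2√M) = 0.0201794.
η_M = (∂Q/∂M)·(M/Q) = 0.0201794 × (34350/1059.025) = 0.65.

0.65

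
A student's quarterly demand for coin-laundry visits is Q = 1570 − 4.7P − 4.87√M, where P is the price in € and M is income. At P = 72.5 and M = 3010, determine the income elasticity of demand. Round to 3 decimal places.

At P = 72.5, M = 3010: Q = 962.065.
Holding P constant, ∂Q/∂M = -4.87/(2√M) = -0.0443829.
η_M = (∂Q/∂M)·(M/Q) = -0.0443829 × (3010/962.065) = -0.139.

-0.139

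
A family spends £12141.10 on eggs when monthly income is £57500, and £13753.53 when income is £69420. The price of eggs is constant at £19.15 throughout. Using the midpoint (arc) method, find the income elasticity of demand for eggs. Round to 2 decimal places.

With a constant price, Q₁ = 12141.10/19.15 = 634.000 and Q₂ = 13753.53/19.15 = 718.200 (equivalently, work directly with expenditure since P cancels).
Midpoint %ΔQ = (13753.53 − 12141.10)/12947.32 = 0.12454; midpoint %ΔI = (69420 − 57500)/63460 = 0.18783.
η = 0.12454 / 0.18783 = 0.66.

0.66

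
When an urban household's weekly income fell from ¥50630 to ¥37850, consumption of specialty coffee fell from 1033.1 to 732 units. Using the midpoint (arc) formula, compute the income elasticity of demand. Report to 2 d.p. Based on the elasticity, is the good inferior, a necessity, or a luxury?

1.18 (luxury)

ΔQ = 732 − 1033.1 = -301.1; midpoint Q̄ = (1033.1 + 732)/2 = 882.55.
ΔI = 37850 − 50630 = -12780; midpoint Ī = (50630 + 37850)/2 = 44240.
η = (ΔQ/Q̄) ÷ (ΔI/Ī) = (-301.1/882.55) ÷ (-12780/44240) = 1.18.
η > 1 ⇒ luxury.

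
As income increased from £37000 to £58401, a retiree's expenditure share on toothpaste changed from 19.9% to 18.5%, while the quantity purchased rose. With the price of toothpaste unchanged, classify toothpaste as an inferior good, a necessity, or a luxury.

Quantity rises but the budget share falls as income rises, so 0 < η < 1.

necessity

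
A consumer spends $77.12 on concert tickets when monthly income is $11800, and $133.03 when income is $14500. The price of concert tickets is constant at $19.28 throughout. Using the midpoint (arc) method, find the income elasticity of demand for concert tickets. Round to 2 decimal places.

With a constant price, Q₁ = 77.12/19.28 = 4.000 and Q₂ = 133.03/19.28 = 6.900 (equivalently, work directly with expenditure since P cancels).
Midpoint %ΔQ = (133.03 − 77.12)/105.08 = 0.53210; midpoint %ΔI = (14500 − 11800)/13150 = 0.20532.
η = 0.53210 / 0.20532 = 2.59.

2.59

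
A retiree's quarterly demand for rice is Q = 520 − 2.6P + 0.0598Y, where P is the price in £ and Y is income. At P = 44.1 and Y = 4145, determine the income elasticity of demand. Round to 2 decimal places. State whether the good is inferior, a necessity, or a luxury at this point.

At P = 44.1, Y = 4145: Q = 653.211.
Holding P constant, ∂Q/∂Y = 0.0598.
η_Y = (∂Q/∂Y)·(Y/Q) = 0.0598 × (4145/653.211) = 0.38.
Since 0 < η < 1, this is a necessity.

0.38 (necessity)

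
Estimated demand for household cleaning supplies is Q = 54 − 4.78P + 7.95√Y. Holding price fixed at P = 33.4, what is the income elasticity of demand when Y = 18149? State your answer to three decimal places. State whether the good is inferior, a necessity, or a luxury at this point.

At P = 33.4, Y = 18149: Q = 965.358.
Holding P constant, ∂Q/∂Y = 7.95/(2√Y) = 0.029506.
η_Y = (∂Q/∂Y)·(Y/Q) = 0.029506 × (18149/965.358) = 0.555.
Since 0 < η < 1, this is a necessity.

0.555 (necessity)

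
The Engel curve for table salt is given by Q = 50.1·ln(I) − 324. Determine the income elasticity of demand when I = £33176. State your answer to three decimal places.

0.254

At I = 33176: Q = 197.520.
dQ/dI = 50.1/I = 0.00151013 at this income.
η = (dQ/dI)·(I/Q) = 0.00151013 × (33176/197.520) = 0.254.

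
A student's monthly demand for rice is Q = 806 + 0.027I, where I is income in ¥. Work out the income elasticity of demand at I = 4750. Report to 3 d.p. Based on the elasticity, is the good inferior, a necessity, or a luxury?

0.137 (necessity)

At I = 4750: Q = 934.250.
dQ/dI = 0.027.
η = (dQ/dI)·(I/Q) = 0.027 × (4750/934.250) = 0.137.
Since 0 < η < 1, the good is a necessity.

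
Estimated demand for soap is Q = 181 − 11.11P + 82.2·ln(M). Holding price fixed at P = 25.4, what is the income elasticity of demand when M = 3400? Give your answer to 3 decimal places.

0.145

At P = 25.4, M = 3400: Q = 567.218.
Holding P constant, ∂Q/∂M = 82.2/M = 0.0241765.
η_M = (∂Q/∂M)·(M/Q) = 0.0241765 × (3400/567.218) = 0.145.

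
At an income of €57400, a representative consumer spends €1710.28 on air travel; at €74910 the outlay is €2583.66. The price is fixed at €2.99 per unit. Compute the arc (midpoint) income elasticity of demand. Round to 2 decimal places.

With a constant price, Q₁ = 1710.28/2.99 = 572.000 and Q₂ = 2583.66/2.99 = 864.100 (equivalently, work directly with expenditure since P cancels).
Midpoint %ΔQ = (2583.66 − 1710.28)/2146.97 = 0.40680; midpoint %ΔI = (74910 − 57400)/66155 = 0.26468.
η = 0.40680 / 0.26468 = 1.54.

1.54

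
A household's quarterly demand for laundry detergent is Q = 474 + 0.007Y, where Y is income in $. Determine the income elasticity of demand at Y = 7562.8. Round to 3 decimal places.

0.100

At Y = 7562.8: Q = 526.940.
dQ/dY = 0.007.
η = (dQ/dY)·(Y/Q) = 0.007 × (7562.8/526.940) = 0.100.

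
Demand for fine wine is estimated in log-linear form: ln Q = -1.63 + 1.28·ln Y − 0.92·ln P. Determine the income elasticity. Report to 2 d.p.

1.28

In a log-linear demand, the coefficient on ln Y is the income elasticity.
So η = 1.28.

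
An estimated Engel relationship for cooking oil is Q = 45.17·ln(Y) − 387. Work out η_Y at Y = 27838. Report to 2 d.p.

At Y = 27838: Q = 75.277.
dQ/dY = 45.17/Y = 0.0016226 at this income.
η = (dQ/dY)·(Y/Q) = 0.0016226 × (27838/75.277) = 0.60.

0.60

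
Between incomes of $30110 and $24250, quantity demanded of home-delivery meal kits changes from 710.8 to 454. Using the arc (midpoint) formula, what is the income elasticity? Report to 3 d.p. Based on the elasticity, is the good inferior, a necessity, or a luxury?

ΔQ = 454 − 710.8 = -256.8; midpoint Q̄ = (710.8 + 454)/2 = 582.4.
ΔI = 24250 − 30110 = -5860; midpoint Ī = (30110 + 24250)/2 = 27180.
η = (ΔQ/Q̄) ÷ (ΔI/Ī) = (-256.8/582.4) ÷ (-5860/27180) = 2.045.
η > 1 ⇒ luxury.

2.045 (luxury)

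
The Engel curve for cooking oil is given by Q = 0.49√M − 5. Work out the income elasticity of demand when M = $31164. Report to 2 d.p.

At M = 31164: Q = 81.501.
dQ/dM = 0.49/(2√M) = 0.00138784 at this income.
η = (dQ/dM)·(M/Q) = 0.00138784 × (31164/81.501) = 0.53.

0.53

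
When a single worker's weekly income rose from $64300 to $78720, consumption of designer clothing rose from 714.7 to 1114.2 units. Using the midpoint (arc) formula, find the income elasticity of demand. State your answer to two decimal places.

ΔQ = 1114.2 − 714.7 = 399.5; midpoint Q̄ = (714.7 + 1114.2)/2 = 914.45.
ΔI = 78720 − 64300 = 14420; midpoint Ī = (64300 + 78720)/2 = 71510.
η = (ΔQ/Q̄) ÷ (ΔI/Ī) = (399.5/914.45) ÷ (14420/71510) = 2.17.

2.17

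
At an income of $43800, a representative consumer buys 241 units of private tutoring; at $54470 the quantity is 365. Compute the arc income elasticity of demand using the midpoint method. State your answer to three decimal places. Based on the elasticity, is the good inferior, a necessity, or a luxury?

1.885 (luxury)

ΔQ = 365 − 241 = 124; midpoint Q̄ = (241 + 365)/2 = 303.
ΔI = 54470 − 43800 = 10670; midpoint Ī = (43800 + 54470)/2 = 49135.
η = (ΔQ/Q̄) ÷ (ΔI/Ī) = (124/303) ÷ (10670/49135) = 1.885.
η > 1 ⇒ luxury.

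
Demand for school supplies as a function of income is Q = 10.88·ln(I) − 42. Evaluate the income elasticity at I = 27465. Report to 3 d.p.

0.157

At I = 27465: Q = 69.201.
dQ/dI = 10.88/I = 0.000396141 at this income.
η = (dQ/dI)·(I/Q) = 0.000396141 × (27465/69.201) = 0.157.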